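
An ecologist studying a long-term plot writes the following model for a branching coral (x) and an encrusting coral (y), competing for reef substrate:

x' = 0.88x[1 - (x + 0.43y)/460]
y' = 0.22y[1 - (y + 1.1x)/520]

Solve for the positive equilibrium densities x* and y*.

Setting both brackets to zero gives the nullclines x + 0.43y = 460 and 1.1x + y = 520.
Substituting y = 520 - 1.1x into the first: x(1 - 0.43·1.1) = 460 - 0.43·520.
So x* = 236/0.527 = 449, and then y* = 520 - 1.1·449 = 26.6.

x* ≈ 449, y* ≈ 26.6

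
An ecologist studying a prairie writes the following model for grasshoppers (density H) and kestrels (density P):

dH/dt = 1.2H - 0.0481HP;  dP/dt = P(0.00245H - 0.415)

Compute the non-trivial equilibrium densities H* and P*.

Set dP/dt = 0 with P > 0: 0.00245H - 0.415 = 0, so H* = 0.415/0.00245 = 169.
Set dH/dt = 0 with H > 0: 1.2 - 0.0481P = 0, so P* = 1.2/0.0481 = 24.9.

H* ≈ 169, P* ≈ 24.9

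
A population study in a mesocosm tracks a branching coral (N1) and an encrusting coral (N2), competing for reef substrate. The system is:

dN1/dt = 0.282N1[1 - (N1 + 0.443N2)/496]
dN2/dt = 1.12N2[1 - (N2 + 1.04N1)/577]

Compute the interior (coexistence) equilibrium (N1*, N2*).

N1* ≈ 446, N2* ≈ 113

Setting both brackets to zero gives the nullclines N1 + 0.443N2 = 496 and 1.04N1 + N2 = 577.
Substituting N2 = 577 - 1.04N1 into the first: N1(1 - 0.443·1.04) = 496 - 0.443·577.
So N1* = 240/0.539 = 446, and then N2* = 577 - 1.04·446 = 113.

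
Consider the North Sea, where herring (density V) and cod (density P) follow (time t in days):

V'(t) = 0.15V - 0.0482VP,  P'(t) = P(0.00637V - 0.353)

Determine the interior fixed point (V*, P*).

V* ≈ 55.4, P* ≈ 3.11

Set dP/dt = 0 with P > 0: 0.00637V - 0.353 = 0, so V* = 0.353/0.00637 = 55.4.
Set dV/dt = 0 with V > 0: 0.15 - 0.0482P = 0, so P* = 0.15/0.0482 = 3.11.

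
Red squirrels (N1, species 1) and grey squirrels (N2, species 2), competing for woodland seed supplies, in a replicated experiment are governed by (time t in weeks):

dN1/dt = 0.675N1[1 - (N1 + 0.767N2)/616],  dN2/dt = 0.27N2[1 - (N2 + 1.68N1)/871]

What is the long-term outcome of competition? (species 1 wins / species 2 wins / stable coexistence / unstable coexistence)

Compare the nullcline intercepts: K1/α12 = 616/0.767 = 803 < K2 = 871; K2/α21 = 871/1.68 = 518 < K1 = 616.
Since both are reversed, neither can invade when rare; the interior point is a saddle.

unstable coexistence (outcome depends on initial conditions)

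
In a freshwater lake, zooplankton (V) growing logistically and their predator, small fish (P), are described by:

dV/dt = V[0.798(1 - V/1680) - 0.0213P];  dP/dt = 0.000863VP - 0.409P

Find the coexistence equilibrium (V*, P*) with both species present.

From dP/dt = 0 with P > 0: 0.000863V* = 0.409, so V* = 474.
Substitute into dV/dt = 0: 0.798(1 - 474/1680) = 0.0213P*.
The bracket is 0.718, giving P* = 0.573/0.0213 = 26.9.

V* ≈ 474, P* ≈ 26.9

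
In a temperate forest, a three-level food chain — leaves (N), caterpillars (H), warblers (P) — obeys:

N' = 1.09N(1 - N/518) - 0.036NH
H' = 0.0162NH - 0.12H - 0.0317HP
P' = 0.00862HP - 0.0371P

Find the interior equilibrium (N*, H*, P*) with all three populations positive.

N* ≈ 444, H* ≈ 4.3, P* ≈ 223

From dP/dt = 0: 0.00862H* = 0.0371, so H* = 4.3.
From dN/dt = 0: 1.09(1 - N*/518) = 0.036·4.3, giving N* = 518·(1 - 0.142) = 444.
From dH/dt = 0: 0.0162·444 - 0.12 = 0.0317P*, so P* = 7.08/0.0317 = 223.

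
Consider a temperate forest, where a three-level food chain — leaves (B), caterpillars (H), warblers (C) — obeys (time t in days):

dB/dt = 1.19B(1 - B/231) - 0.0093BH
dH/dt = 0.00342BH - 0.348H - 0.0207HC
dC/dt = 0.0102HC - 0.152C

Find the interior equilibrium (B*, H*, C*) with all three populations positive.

From dC/dt = 0: 0.0102H* = 0.152, so H* = 14.9.
From dB/dt = 0: 1.19(1 - B*/231) = 0.0093·14.9, giving B* = 231·(1 - 0.116) = 204.
From dH/dt = 0: 0.00342·204 - 0.348 = 0.0207C*, so C* = 0.35/0.0207 = 16.9.

B* ≈ 204, H* ≈ 14.9, C* ≈ 16.9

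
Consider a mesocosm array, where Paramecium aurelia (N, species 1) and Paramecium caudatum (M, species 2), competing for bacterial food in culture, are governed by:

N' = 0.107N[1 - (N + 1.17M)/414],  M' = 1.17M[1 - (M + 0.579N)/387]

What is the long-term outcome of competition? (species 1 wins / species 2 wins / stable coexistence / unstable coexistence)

species 2 excludes species 1

Compare the nullcline intercepts: K1/α12 = 414/1.17 = 354 < K2 = 387; K2/α21 = 387/0.579 = 668 > K1 = 414.
Since the inequalities point opposite ways, species 2 can invade but species 1 cannot.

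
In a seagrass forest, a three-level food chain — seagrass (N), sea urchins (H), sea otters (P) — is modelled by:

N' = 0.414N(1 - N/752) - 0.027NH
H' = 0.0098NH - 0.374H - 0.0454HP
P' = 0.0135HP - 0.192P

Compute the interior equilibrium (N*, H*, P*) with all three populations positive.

N* ≈ 54.5, H* ≈ 14.2, P* ≈ 3.52

From dP/dt = 0: 0.0135H* = 0.192, so H* = 14.2.
From dN/dt = 0: 0.414(1 - N*/752) = 0.027·14.2, giving N* = 752·(1 - 0.928) = 54.5.
From dH/dt = 0: 0.0098·54.5 - 0.374 = 0.0454P*, so P* = 0.16/0.0454 = 3.52.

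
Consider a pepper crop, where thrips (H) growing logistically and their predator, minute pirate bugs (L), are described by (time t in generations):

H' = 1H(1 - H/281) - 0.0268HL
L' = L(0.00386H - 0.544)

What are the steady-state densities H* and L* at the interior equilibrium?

H* ≈ 141, L* ≈ 18.6

From dL/dt = 0 with L > 0: 0.00386H* = 0.544, so H* = 141.
Substitute into dH/dt = 0: 1(1 - 141/281) = 0.0268L*.
The bracket is 0.498, giving L* = 0.498/0.0268 = 18.6.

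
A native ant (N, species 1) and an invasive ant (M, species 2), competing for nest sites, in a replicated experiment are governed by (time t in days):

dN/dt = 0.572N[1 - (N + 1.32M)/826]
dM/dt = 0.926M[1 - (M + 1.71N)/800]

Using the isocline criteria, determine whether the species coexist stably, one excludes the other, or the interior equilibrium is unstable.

Compare the nullcline intercepts: K1/α12 = 826/1.32 = 626 < K2 = 800; K2/α21 = 800/1.71 = 468 < K1 = 826.
Since both are reversed, neither can invade when rare; the interior point is a saddle.

unstable coexistence (outcome depends on initial conditions)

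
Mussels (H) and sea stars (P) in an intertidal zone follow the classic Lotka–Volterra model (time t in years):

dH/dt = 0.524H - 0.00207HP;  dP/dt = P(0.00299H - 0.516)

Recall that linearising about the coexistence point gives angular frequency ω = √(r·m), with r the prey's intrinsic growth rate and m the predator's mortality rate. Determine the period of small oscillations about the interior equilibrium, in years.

T ≈ 12.1 years

Here r = 0.524 and m = 0.516, so r·m = 0.27.
ω = √0.27 = 0.52 per year, hence T = 2π/ω ≈ 12.1 years.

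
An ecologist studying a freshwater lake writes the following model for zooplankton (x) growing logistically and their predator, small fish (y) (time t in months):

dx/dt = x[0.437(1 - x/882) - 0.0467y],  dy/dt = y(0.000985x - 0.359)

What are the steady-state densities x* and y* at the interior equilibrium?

x* ≈ 364, y* ≈ 5.49

From dy/dt = 0 with y > 0: 0.000985x* = 0.359, so x* = 364.
Substitute into dx/dt = 0: 0.437(1 - 364/882) = 0.0467y*.
The bracket is 0.587, giving y* = 0.256/0.0467 = 5.49.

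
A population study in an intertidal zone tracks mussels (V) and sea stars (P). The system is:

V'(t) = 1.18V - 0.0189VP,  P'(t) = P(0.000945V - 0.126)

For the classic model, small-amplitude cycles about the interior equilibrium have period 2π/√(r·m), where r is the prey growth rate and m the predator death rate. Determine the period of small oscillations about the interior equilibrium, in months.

T ≈ 16.3 months

Here r = 1.18 and m = 0.126, so r·m = 0.149.
ω = √0.149 = 0.386 per month, hence T = 2π/ω ≈ 16.3 months.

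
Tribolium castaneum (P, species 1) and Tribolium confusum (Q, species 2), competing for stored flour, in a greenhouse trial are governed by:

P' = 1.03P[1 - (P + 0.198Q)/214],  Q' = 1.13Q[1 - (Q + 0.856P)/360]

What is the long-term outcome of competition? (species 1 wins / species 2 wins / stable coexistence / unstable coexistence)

stable coexistence

Compare the nullcline intercepts: K1/α12 = 214/0.198 = 1080 > K2 = 360; K2/α21 = 360/0.856 = 421 > K1 = 214.
Since both inequalities hold, each species can invade when rare, so the interior equilibrium is stable.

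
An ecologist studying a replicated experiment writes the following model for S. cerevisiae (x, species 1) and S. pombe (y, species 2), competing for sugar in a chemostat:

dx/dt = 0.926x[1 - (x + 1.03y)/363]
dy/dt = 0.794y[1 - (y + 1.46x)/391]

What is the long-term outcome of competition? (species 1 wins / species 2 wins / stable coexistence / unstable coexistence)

Compare the nullcline intercepts: K1/α12 = 363/1.03 = 352 < K2 = 391; K2/α21 = 391/1.46 = 268 < K1 = 363.
Since both are reversed, neither can invade when rare; the interior point is a saddle.

unstable coexistence (outcome depends on initial conditions)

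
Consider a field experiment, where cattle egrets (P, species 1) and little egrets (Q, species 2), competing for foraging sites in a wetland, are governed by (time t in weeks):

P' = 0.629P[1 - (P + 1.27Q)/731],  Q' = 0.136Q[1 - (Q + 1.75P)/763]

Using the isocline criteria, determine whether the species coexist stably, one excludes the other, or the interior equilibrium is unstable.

Compare the nullcline intercepts: K1/α12 = 731/1.27 = 576 < K2 = 763; K2/α21 = 763/1.75 = 436 < K1 = 731.
Since both are reversed, neither can invade when rare; the interior point is a saddle.

unstable coexistence (outcome depends on initial conditions)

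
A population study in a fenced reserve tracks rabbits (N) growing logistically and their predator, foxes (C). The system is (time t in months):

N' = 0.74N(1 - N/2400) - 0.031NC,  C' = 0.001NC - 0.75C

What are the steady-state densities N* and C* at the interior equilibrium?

N* ≈ 750, C* ≈ 16.4

From dC/dt = 0 with C > 0: 0.001N* = 0.75, so N* = 750.
Substitute into dN/dt = 0: 0.74(1 - 750/2400) = 0.031C*.
The bracket is 0.688, giving C* = 0.509/0.031 = 16.4.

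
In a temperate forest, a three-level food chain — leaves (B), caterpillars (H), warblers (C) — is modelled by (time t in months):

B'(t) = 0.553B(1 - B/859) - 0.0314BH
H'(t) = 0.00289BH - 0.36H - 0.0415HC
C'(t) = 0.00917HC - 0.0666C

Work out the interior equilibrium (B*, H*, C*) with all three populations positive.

B* ≈ 505, H* ≈ 7.26, C* ≈ 26.5

From dC/dt = 0: 0.00917H* = 0.0666, so H* = 7.26.
From dB/dt = 0: 0.553(1 - B*/859) = 0.0314·7.26, giving B* = 859·(1 - 0.412) = 505.
From dH/dt = 0: 0.00289·505 - 0.36 = 0.0415C*, so C* = 1.1/0.0415 = 26.5.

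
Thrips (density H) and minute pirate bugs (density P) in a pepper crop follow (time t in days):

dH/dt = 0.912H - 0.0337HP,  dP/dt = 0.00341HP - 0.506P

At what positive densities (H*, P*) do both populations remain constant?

H* ≈ 148, P* ≈ 27.1

Set dP/dt = 0 with P > 0: 0.00341H - 0.506 = 0, so H* = 0.506/0.00341 = 148.
Set dH/dt = 0 with H > 0: 0.912 - 0.0337P = 0, so P* = 0.912/0.0337 = 27.1.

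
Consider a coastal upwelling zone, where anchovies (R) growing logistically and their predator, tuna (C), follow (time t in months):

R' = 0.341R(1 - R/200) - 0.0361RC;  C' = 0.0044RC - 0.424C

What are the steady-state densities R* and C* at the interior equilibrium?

From dC/dt = 0 with C > 0: 0.0044R* = 0.424, so R* = 96.4.
Substitute into dR/dt = 0: 0.341(1 - 96.4/200) = 0.0361C*.
The bracket is 0.518, giving C* = 0.177/0.0361 = 4.89.

R* ≈ 96.4, C* ≈ 4.89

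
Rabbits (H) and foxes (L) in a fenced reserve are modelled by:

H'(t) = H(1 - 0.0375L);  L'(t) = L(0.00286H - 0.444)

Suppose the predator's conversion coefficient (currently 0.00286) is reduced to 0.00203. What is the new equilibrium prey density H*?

At the interior fixed point, setting dL/dt = 0 with L > 0 fixes H* = (predator death rate)/(HL coefficient) — independent of the other coefficients.
With the change, H* = 0.444/0.00203 = 219; it rises from 155.

H* ≈ 219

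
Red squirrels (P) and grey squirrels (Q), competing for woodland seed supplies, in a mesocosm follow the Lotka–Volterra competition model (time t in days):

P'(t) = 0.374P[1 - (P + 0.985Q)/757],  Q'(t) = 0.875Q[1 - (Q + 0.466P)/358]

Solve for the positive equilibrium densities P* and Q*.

P* ≈ 747, Q* ≈ 9.68

Setting both brackets to zero gives the nullclines P + 0.985Q = 757 and 0.466P + Q = 358.
Substituting Q = 358 - 0.466P into the first: P(1 - 0.985·0.466) = 757 - 0.985·358.
So P* = 404/0.541 = 747, and then Q* = 358 - 0.466·747 = 9.68.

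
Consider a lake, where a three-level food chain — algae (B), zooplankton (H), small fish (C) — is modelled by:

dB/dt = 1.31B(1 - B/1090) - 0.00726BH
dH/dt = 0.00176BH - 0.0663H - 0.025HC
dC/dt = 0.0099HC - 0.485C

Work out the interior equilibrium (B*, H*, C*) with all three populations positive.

From dC/dt = 0: 0.0099H* = 0.485, so H* = 49.
From dB/dt = 0: 1.31(1 - B*/1090) = 0.00726·49, giving B* = 1090·(1 - 0.272) = 794.
From dH/dt = 0: 0.00176·794 - 0.0663 = 0.025C*, so C* = 1.33/0.025 = 53.3.

B* ≈ 794, H* ≈ 49, C* ≈ 53.3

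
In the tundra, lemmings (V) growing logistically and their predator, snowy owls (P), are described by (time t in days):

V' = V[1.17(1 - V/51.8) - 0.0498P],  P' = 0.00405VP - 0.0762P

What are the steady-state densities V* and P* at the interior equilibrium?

From dP/dt = 0 with P > 0: 0.00405V* = 0.0762, so V* = 18.8.
Substitute into dV/dt = 0: 1.17(1 - 18.8/51.8) = 0.0498P*.
The bracket is 0.637, giving P* = 0.745/0.0498 = 15.

V* ≈ 18.8, P* ≈ 15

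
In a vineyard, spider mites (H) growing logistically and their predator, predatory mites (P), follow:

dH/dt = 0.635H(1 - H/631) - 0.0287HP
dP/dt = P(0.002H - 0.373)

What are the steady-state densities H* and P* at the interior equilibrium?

H* ≈ 186, P* ≈ 15.6

From dP/dt = 0 with P > 0: 0.002H* = 0.373, so H* = 186.
Substitute into dH/dt = 0: 0.635(1 - 186/631) = 0.0287P*.
The bracket is 0.704, giving P* = 0.447/0.0287 = 15.6.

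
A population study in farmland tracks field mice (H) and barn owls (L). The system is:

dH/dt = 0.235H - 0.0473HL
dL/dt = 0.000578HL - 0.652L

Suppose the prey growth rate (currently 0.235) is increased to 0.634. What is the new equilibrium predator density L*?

At the interior fixed point, setting dH/dt = 0 with H > 0 fixes L* = (prey growth rate)/(HL coefficient) — independent of the other coefficients.
With the change, L* = 0.634/0.0473 = 13.4; it rises from 4.97.

L* ≈ 13.4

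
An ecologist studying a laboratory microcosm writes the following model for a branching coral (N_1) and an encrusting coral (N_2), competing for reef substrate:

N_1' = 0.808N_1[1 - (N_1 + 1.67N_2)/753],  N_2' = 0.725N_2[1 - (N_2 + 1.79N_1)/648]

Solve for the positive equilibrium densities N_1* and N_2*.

Setting both brackets to zero gives the nullclines N_1 + 1.67N_2 = 753 and 1.79N_1 + N_2 = 648.
Substituting N_2 = 648 - 1.79N_1 into the first: N_1(1 - 1.67·1.79) = 753 - 1.67·648.
So N_1* = -329/-1.99 = 165, and then N_2* = 648 - 1.79·165 = 352.

N_1* ≈ 165, N_2* ≈ 352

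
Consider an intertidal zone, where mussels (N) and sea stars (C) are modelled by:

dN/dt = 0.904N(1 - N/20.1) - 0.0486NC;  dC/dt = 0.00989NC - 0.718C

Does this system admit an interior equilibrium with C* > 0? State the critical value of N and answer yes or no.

The predator equation gives dC/dt > 0 only when N > 0.718/0.00989 = 72.6.
Without the predator, N → K = 20.1. Since 20.1 < 72.6, the predator cannot invade.

Threshold N = 72.6; K < 72.6, so no, the predator goes extinct.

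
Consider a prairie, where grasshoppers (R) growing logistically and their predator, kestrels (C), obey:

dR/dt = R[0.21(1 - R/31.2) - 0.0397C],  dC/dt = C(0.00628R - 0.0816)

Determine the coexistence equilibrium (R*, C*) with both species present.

From dC/dt = 0 with C > 0: 0.00628R* = 0.0816, so R* = 13.
Substitute into dR/dt = 0: 0.21(1 - 13/31.2) = 0.0397C*.
The bracket is 0.584, giving C* = 0.123/0.0397 = 3.09.

R* ≈ 13, C* ≈ 3.09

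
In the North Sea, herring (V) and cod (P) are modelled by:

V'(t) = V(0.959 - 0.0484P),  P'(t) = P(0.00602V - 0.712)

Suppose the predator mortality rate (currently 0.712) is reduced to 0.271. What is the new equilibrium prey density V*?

V* ≈ 45

At the interior fixed point, setting dP/dt = 0 with P > 0 fixes V* = (predator death rate)/(VP coefficient) — independent of the other coefficients.
With the change, V* = 0.271/0.00602 = 45; it falls from 118.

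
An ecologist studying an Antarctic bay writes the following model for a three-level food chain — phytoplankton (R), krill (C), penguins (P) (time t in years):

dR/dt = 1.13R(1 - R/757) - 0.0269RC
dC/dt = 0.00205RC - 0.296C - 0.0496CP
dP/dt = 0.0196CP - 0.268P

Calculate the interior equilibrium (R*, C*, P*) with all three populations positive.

R* ≈ 511, C* ≈ 13.7, P* ≈ 15.1

From dP/dt = 0: 0.0196C* = 0.268, so C* = 13.7.
From dR/dt = 0: 1.13(1 - R*/757) = 0.0269·13.7, giving R* = 757·(1 - 0.326) = 511.
From dC/dt = 0: 0.00205·511 - 0.296 = 0.0496P*, so P* = 0.751/0.0496 = 15.1.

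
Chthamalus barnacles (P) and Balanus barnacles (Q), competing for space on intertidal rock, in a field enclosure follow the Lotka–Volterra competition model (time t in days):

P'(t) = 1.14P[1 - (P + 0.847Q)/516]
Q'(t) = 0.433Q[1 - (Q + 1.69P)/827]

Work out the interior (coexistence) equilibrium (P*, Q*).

P* ≈ 428, Q* ≈ 104

Setting both brackets to zero gives the nullclines P + 0.847Q = 516 and 1.69P + Q = 827.
Substituting Q = 827 - 1.69P into the first: P(1 - 0.847·1.69) = 516 - 0.847·827.
So P* = -184/-0.431 = 428, and then Q* = 827 - 1.69·428 = 104.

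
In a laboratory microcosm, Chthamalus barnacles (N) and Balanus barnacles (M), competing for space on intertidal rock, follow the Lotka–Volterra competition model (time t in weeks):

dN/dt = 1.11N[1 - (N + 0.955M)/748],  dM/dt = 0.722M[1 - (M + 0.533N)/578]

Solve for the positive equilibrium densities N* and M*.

Setting both brackets to zero gives the nullclines N + 0.955M = 748 and 0.533N + M = 578.
Substituting M = 578 - 0.533N into the first: N(1 - 0.955·0.533) = 748 - 0.955·578.
So N* = 196/0.491 = 399, and then M* = 578 - 0.533·399 = 365.

N* ≈ 399, M* ≈ 365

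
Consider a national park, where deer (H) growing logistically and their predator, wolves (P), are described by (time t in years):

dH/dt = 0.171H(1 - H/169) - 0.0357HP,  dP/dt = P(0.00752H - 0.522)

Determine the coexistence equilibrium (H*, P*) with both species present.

From dP/dt = 0 with P > 0: 0.00752H* = 0.522, so H* = 69.4.
Substitute into dH/dt = 0: 0.171(1 - 69.4/169) = 0.0357P*.
The bracket is 0.589, giving P* = 0.101/0.0357 = 2.82.

H* ≈ 69.4, P* ≈ 2.82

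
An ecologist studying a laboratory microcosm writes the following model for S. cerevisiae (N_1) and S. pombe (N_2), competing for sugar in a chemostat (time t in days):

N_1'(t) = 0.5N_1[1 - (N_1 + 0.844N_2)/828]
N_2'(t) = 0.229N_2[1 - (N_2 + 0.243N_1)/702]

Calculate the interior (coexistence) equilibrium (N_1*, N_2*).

N_1* ≈ 296, N_2* ≈ 630

Setting both brackets to zero gives the nullclines N_1 + 0.844N_2 = 828 and 0.243N_1 + N_2 = 702.
Substituting N_2 = 702 - 0.243N_1 into the first: N_1(1 - 0.844·0.243) = 828 - 0.844·702.
So N_1* = 236/0.795 = 296, and then N_2* = 702 - 0.243·296 = 630.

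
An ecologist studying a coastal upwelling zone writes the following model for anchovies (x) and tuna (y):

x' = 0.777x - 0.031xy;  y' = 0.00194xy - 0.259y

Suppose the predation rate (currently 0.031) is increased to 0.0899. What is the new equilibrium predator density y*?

y* ≈ 8.64

At the interior fixed point, setting dx/dt = 0 with x > 0 fixes y* = (prey growth rate)/(xy coefficient) — independent of the other coefficients.
With the change, y* = 0.777/0.0899 = 8.64; it falls from 25.1.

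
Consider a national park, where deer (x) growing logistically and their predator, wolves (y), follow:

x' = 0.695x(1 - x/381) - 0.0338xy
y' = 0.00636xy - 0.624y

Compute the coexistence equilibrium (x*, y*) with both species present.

From dy/dt = 0 with y > 0: 0.00636x* = 0.624, so x* = 98.1.
Substitute into dx/dt = 0: 0.695(1 - 98.1/381) = 0.0338y*.
The bracket is 0.742, giving y* = 0.516/0.0338 = 15.3.

x* ≈ 98.1, y* ≈ 15.3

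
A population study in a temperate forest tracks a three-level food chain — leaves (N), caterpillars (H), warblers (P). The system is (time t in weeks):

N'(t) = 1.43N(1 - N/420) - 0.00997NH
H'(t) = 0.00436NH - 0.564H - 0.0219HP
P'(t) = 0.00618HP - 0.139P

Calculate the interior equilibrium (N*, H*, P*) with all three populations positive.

From dP/dt = 0: 0.00618H* = 0.139, so H* = 22.5.
From dN/dt = 0: 1.43(1 - N*/420) = 0.00997·22.5, giving N* = 420·(1 - 0.157) = 354.
From dH/dt = 0: 0.00436·354 - 0.564 = 0.0219P*, so P* = 0.98/0.0219 = 44.8.

N* ≈ 354, H* ≈ 22.5, P* ≈ 44.8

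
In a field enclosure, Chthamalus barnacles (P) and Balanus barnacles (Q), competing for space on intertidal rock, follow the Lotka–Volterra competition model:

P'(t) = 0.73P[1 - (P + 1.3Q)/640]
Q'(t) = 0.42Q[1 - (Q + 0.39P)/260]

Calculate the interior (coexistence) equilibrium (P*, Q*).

Setting both brackets to zero gives the nullclines P + 1.3Q = 640 and 0.39P + Q = 260.
Substituting Q = 260 - 0.39P into the first: P(1 - 1.3·0.39) = 640 - 1.3·260.
So P* = 302/0.493 = 613, and then Q* = 260 - 0.39·613 = 21.1.

P* ≈ 613, Q* ≈ 21.1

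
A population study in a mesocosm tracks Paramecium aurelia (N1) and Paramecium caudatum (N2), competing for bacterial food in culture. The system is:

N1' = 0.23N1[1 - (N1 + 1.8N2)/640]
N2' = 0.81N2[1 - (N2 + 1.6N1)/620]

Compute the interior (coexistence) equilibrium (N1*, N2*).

Setting both brackets to zero gives the nullclines N1 + 1.8N2 = 640 and 1.6N1 + N2 = 620.
Substituting N2 = 620 - 1.6N1 into the first: N1(1 - 1.8·1.6) = 640 - 1.8·620.
So N1* = -476/-1.88 = 253, and then N2* = 620 - 1.6·253 = 215.

N1* ≈ 253, N2* ≈ 215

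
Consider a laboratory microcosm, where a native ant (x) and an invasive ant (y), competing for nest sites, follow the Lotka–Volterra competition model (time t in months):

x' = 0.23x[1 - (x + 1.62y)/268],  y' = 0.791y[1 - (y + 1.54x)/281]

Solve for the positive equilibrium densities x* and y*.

x* ≈ 125, y* ≈ 88.1

Setting both brackets to zero gives the nullclines x + 1.62y = 268 and 1.54x + y = 281.
Substituting y = 281 - 1.54x into the first: x(1 - 1.62·1.54) = 268 - 1.62·281.
So x* = -187/-1.49 = 125, and then y* = 281 - 1.54·125 = 88.1.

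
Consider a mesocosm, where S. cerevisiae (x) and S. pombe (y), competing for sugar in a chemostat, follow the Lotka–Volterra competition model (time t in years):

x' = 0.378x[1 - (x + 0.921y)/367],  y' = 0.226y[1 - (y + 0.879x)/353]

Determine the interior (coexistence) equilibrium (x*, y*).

Setting both brackets to zero gives the nullclines x + 0.921y = 367 and 0.879x + y = 353.
Substituting y = 353 - 0.879x into the first: x(1 - 0.921·0.879) = 367 - 0.921·353.
So x* = 41.9/0.19 = 220, and then y* = 353 - 0.879·220 = 160.

x* ≈ 220, y* ≈ 160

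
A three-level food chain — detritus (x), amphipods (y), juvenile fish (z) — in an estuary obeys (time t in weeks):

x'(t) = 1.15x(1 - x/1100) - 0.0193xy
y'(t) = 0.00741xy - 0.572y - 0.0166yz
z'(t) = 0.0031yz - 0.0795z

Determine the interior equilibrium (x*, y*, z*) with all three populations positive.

From dz/dt = 0: 0.0031y* = 0.0795, so y* = 25.6.
From dx/dt = 0: 1.15(1 - x*/1100) = 0.0193·25.6, giving x* = 1100·(1 - 0.43) = 627.
From dy/dt = 0: 0.00741·627 - 0.572 = 0.0166z*, so z* = 4.07/0.0166 = 245.

x* ≈ 627, y* ≈ 25.6, z* ≈ 245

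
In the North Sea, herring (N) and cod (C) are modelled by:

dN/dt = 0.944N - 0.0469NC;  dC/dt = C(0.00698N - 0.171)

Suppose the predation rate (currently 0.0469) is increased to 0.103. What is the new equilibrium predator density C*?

At the interior fixed point, setting dN/dt = 0 with N > 0 fixes C* = (prey growth rate)/(NC coefficient) — independent of the other coefficients.
With the change, C* = 0.944/0.103 = 9.17; it falls from 20.1.

C* ≈ 9.17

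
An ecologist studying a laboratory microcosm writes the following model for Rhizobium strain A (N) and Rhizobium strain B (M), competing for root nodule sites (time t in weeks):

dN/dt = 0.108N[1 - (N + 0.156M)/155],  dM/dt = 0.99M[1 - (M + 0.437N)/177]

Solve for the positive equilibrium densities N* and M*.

N* ≈ 137, M* ≈ 117

Setting both brackets to zero gives the nullclines N + 0.156M = 155 and 0.437N + M = 177.
Substituting M = 177 - 0.437N into the first: N(1 - 0.156·0.437) = 155 - 0.156·177.
So N* = 127/0.932 = 137, and then M* = 177 - 0.437·137 = 117.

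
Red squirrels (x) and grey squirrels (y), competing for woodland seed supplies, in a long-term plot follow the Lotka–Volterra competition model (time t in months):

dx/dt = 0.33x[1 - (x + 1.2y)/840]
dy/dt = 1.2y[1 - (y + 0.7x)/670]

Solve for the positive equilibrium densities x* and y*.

Setting both brackets to zero gives the nullclines x + 1.2y = 840 and 0.7x + y = 670.
Substituting y = 670 - 0.7x into the first: x(1 - 1.2·0.7) = 840 - 1.2·670.
So x* = 36/0.16 = 225, and then y* = 670 - 0.7·225 = 512.

x* ≈ 225, y* ≈ 512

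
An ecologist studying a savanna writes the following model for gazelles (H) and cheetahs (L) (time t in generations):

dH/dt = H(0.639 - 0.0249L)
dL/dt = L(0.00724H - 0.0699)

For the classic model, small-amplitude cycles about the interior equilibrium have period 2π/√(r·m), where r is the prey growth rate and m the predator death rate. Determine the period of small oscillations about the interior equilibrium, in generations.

Here r = 0.639 and m = 0.0699, so r·m = 0.0447.
ω = √0.0447 = 0.211 per generation, hence T = 2π/ω ≈ 29.7 generations.

T ≈ 29.7 generations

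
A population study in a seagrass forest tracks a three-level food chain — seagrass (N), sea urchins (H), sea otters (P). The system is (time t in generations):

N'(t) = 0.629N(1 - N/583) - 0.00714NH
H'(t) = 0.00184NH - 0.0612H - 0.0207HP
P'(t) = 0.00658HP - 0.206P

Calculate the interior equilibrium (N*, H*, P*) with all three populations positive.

N* ≈ 376, H* ≈ 31.3, P* ≈ 30.4

From dP/dt = 0: 0.00658H* = 0.206, so H* = 31.3.
From dN/dt = 0: 0.629(1 - N*/583) = 0.00714·31.3, giving N* = 583·(1 - 0.355) = 376.
From dH/dt = 0: 0.00184·376 - 0.0612 = 0.0207P*, so P* = 0.63/0.0207 = 30.4.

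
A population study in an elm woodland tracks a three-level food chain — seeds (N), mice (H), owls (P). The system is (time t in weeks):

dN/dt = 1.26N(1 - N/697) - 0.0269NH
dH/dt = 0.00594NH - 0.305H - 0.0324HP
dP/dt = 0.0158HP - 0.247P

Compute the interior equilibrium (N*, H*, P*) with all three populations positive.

N* ≈ 464, H* ≈ 15.6, P* ≈ 75.7

From dP/dt = 0: 0.0158H* = 0.247, so H* = 15.6.
From dN/dt = 0: 1.26(1 - N*/697) = 0.0269·15.6, giving N* = 697·(1 - 0.334) = 464.
From dH/dt = 0: 0.00594·464 - 0.305 = 0.0324P*, so P* = 2.45/0.0324 = 75.7.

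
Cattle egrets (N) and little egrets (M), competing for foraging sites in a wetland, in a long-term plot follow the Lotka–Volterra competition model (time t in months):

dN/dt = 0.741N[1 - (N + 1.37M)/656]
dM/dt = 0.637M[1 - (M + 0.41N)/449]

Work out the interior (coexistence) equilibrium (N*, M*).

N* ≈ 93.2, M* ≈ 411

Setting both brackets to zero gives the nullclines N + 1.37M = 656 and 0.41N + M = 449.
Substituting M = 449 - 0.41N into the first: N(1 - 1.37·0.41) = 656 - 1.37·449.
So N* = 40.9/0.438 = 93.2, and then M* = 449 - 0.41·93.2 = 411.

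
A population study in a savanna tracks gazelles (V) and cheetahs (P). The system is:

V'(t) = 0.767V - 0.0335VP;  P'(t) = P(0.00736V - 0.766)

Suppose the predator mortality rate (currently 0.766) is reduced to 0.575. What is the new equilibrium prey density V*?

At the interior fixed point, setting dP/dt = 0 with P > 0 fixes V* = (predator death rate)/(VP coefficient) — independent of the other coefficients.
With the change, V* = 0.575/0.00736 = 78.1; it falls from 104.

V* ≈ 78.1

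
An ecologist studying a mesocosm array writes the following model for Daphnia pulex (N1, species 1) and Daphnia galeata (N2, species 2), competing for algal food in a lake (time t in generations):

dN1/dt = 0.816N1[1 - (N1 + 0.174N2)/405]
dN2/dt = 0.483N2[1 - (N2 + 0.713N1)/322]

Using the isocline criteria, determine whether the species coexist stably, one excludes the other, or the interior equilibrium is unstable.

stable coexistence

Compare the nullcline intercepts: K1/α12 = 405/0.174 = 2330 > K2 = 322; K2/α21 = 322/0.713 = 452 > K1 = 405.
Since both inequalities hold, each species can invade when rare, so the interior equilibrium is stable.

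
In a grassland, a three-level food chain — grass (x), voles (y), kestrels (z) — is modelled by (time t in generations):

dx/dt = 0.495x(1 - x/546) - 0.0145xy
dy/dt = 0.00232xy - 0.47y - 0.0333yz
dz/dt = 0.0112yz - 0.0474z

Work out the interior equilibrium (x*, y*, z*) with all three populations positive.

From dz/dt = 0: 0.0112y* = 0.0474, so y* = 4.23.
From dx/dt = 0: 0.495(1 - x*/546) = 0.0145·4.23, giving x* = 546·(1 - 0.124) = 478.
From dy/dt = 0: 0.00232·478 - 0.47 = 0.0333z*, so z* = 0.64/0.0333 = 19.2.

x* ≈ 478, y* ≈ 4.23, z* ≈ 19.2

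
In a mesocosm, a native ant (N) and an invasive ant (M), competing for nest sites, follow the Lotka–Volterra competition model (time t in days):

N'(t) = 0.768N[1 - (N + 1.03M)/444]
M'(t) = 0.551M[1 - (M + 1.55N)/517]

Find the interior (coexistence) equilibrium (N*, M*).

N* ≈ 148, M* ≈ 287

Setting both brackets to zero gives the nullclines N + 1.03M = 444 and 1.55N + M = 517.
Substituting M = 517 - 1.55N into the first: N(1 - 1.03·1.55) = 444 - 1.03·517.
So N* = -88.5/-0.597 = 148, and then M* = 517 - 1.55·148 = 287.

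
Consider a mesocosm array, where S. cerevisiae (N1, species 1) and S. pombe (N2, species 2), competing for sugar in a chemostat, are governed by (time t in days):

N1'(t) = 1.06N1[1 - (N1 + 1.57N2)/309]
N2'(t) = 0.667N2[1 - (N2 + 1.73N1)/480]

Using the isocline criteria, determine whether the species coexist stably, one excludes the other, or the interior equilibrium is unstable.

unstable coexistence (outcome depends on initial conditions)

Compare the nullcline intercepts: K1/α12 = 309/1.57 = 197 < K2 = 480; K2/α21 = 480/1.73 = 277 < K1 = 309.
Since both are reversed, neither can invade when rare; the interior point is a saddle.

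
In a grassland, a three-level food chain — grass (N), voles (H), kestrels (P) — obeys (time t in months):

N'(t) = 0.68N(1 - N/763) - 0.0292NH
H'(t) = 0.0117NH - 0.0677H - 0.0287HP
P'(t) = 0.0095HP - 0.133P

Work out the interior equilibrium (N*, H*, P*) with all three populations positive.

From dP/dt = 0: 0.0095H* = 0.133, so H* = 14.
From dN/dt = 0: 0.68(1 - N*/763) = 0.0292·14, giving N* = 763·(1 - 0.601) = 304.
From dH/dt = 0: 0.0117·304 - 0.0677 = 0.0287P*, so P* = 3.49/0.0287 = 122.

N* ≈ 304, H* ≈ 14, P* ≈ 122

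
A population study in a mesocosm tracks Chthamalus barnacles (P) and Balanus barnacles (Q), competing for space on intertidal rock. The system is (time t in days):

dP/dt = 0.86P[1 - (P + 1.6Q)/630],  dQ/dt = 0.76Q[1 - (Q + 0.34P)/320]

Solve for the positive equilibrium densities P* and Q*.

P* ≈ 259, Q* ≈ 232

Setting both brackets to zero gives the nullclines P + 1.6Q = 630 and 0.34P + Q = 320.
Substituting Q = 320 - 0.34P into the first: P(1 - 1.6·0.34) = 630 - 1.6·320.
So P* = 118/0.456 = 259, and then Q* = 320 - 0.34·259 = 232.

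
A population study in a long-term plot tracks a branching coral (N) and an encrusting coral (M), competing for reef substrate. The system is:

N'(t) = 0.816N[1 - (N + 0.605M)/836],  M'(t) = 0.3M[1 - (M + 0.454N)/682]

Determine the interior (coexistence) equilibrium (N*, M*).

N* ≈ 584, M* ≈ 417

Setting both brackets to zero gives the nullclines N + 0.605M = 836 and 0.454N + M = 682.
Substituting M = 682 - 0.454N into the first: N(1 - 0.605·0.454) = 836 - 0.605·682.
So N* = 423/0.725 = 584, and then M* = 682 - 0.454·584 = 417.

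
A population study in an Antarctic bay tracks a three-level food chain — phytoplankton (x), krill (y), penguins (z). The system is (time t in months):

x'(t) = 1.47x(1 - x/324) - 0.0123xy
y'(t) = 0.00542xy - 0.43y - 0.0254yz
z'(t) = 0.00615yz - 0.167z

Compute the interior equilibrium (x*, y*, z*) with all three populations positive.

x* ≈ 250, y* ≈ 27.2, z* ≈ 36.5

From dz/dt = 0: 0.00615y* = 0.167, so y* = 27.2.
From dx/dt = 0: 1.47(1 - x*/324) = 0.0123·27.2, giving x* = 324·(1 - 0.227) = 250.
From dy/dt = 0: 0.00542·250 - 0.43 = 0.0254z*, so z* = 0.927/0.0254 = 36.5.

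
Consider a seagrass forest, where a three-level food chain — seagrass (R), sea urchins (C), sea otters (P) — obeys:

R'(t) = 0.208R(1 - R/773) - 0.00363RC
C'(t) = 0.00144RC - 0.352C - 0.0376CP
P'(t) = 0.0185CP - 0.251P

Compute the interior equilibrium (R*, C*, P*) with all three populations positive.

From dP/dt = 0: 0.0185C* = 0.251, so C* = 13.6.
From dR/dt = 0: 0.208(1 - R*/773) = 0.00363·13.6, giving R* = 773·(1 - 0.237) = 590.
From dC/dt = 0: 0.00144·590 - 0.352 = 0.0376P*, so P* = 0.498/0.0376 = 13.2.

R* ≈ 590, C* ≈ 13.6, P* ≈ 13.2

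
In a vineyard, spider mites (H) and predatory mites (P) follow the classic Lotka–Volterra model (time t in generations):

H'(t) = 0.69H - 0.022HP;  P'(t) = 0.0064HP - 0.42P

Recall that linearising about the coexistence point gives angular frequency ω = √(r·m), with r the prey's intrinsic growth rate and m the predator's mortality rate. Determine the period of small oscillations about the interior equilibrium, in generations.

Here r = 0.69 and m = 0.42, so r·m = 0.29.
ω = √0.29 = 0.538 per generation, hence T = 2π/ω ≈ 11.7 generations.

T ≈ 11.7 generations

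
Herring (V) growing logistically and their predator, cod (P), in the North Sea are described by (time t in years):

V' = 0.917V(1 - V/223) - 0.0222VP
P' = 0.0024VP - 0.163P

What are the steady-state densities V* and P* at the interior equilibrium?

V* ≈ 67.9, P* ≈ 28.7

From dP/dt = 0 with P > 0: 0.0024V* = 0.163, so V* = 67.9.
Substitute into dV/dt = 0: 0.917(1 - 67.9/223) = 0.0222P*.
The bracket is 0.695, giving P* = 0.638/0.0222 = 28.7.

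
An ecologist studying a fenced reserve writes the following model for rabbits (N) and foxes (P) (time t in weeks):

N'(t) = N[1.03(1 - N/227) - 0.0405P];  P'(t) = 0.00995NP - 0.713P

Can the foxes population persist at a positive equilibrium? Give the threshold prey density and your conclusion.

The predator equation gives dP/dt > 0 only when N > 0.713/0.00995 = 71.7.
Without the predator, N → K = 227. Since 227 > 71.7, the predator can invade and persist.

Threshold N = 71.7; K > 71.7, so yes, the predator persists.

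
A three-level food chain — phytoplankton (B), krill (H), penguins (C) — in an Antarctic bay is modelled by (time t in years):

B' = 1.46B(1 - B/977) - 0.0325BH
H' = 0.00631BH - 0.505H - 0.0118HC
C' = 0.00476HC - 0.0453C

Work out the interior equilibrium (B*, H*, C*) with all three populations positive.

From dC/dt = 0: 0.00476H* = 0.0453, so H* = 9.52.
From dB/dt = 0: 1.46(1 - B*/977) = 0.0325·9.52, giving B* = 977·(1 - 0.212) = 770.
From dH/dt = 0: 0.00631·770 - 0.505 = 0.0118C*, so C* = 4.35/0.0118 = 369.

B* ≈ 770, H* ≈ 9.52, C* ≈ 369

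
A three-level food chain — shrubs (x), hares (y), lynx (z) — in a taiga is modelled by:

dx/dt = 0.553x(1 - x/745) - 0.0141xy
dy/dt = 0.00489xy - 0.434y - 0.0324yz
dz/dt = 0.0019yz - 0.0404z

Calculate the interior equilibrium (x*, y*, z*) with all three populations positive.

From dz/dt = 0: 0.0019y* = 0.0404, so y* = 21.3.
From dx/dt = 0: 0.553(1 - x*/745) = 0.0141·21.3, giving x* = 745·(1 - 0.542) = 341.
From dy/dt = 0: 0.00489·341 - 0.434 = 0.0324z*, so z* = 1.23/0.0324 = 38.1.

x* ≈ 341, y* ≈ 21.3, z* ≈ 38.1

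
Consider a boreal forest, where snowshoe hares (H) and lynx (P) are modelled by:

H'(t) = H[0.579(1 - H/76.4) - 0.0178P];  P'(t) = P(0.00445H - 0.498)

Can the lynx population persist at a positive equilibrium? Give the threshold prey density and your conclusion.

The predator equation gives dP/dt > 0 only when H > 0.498/0.00445 = 112.
Without the predator, H → K = 76.4. Since 76.4 < 112, the predator cannot invade.

Threshold H = 112; K < 112, so no, the predator goes extinct.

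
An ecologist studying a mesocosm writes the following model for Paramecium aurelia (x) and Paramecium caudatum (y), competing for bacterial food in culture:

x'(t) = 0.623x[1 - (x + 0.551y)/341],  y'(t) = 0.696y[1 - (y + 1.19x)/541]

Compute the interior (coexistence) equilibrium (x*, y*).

x* ≈ 125, y* ≈ 393

Setting both brackets to zero gives the nullclines x + 0.551y = 341 and 1.19x + y = 541.
Substituting y = 541 - 1.19x into the first: x(1 - 0.551·1.19) = 341 - 0.551·541.
So x* = 42.9/0.344 = 125, and then y* = 541 - 1.19·125 = 393.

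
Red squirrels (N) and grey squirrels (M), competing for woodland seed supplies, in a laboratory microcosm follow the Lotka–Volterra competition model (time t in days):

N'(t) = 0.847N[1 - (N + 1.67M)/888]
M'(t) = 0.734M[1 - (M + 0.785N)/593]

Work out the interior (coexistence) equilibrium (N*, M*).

N* ≈ 329, M* ≈ 335

Setting both brackets to zero gives the nullclines N + 1.67M = 888 and 0.785N + M = 593.
Substituting M = 593 - 0.785N into the first: N(1 - 1.67·0.785) = 888 - 1.67·593.
So N* = -102/-0.311 = 329, and then M* = 593 - 0.785·329 = 335.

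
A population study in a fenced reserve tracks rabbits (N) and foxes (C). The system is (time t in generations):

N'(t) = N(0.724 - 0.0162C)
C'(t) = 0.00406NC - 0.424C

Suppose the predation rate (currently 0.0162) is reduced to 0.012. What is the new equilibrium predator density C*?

C* ≈ 60.3

At the interior fixed point, setting dN/dt = 0 with N > 0 fixes C* = (prey growth rate)/(NC coefficient) — independent of the other coefficients.
With the change, C* = 0.724/0.012 = 60.3; it rises from 44.7.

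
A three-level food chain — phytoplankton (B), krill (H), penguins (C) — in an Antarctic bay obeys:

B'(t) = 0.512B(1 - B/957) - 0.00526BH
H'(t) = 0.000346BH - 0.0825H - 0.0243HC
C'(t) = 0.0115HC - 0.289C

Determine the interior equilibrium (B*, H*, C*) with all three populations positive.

From dC/dt = 0: 0.0115H* = 0.289, so H* = 25.1.
From dB/dt = 0: 0.512(1 - B*/957) = 0.00526·25.1, giving B* = 957·(1 - 0.258) = 710.
From dH/dt = 0: 0.000346·710 - 0.0825 = 0.0243C*, so C* = 0.163/0.0243 = 6.71.

B* ≈ 710, H* ≈ 25.1, C* ≈ 6.71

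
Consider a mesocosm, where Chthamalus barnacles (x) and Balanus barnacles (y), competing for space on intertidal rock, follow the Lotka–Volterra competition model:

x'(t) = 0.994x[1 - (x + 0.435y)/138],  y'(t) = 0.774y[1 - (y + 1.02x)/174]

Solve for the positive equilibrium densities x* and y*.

Setting both brackets to zero gives the nullclines x + 0.435y = 138 and 1.02x + y = 174.
Substituting y = 174 - 1.02x into the first: x(1 - 0.435·1.02) = 138 - 0.435·174.
So x* = 62.3/0.556 = 112, and then y* = 174 - 1.02·112 = 59.8.

x* ≈ 112, y* ≈ 59.8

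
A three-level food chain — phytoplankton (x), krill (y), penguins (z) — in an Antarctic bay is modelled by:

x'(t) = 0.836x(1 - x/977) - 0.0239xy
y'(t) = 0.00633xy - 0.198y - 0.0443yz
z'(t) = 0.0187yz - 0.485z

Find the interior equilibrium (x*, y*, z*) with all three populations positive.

From dz/dt = 0: 0.0187y* = 0.485, so y* = 25.9.
From dx/dt = 0: 0.836(1 - x*/977) = 0.0239·25.9, giving x* = 977·(1 - 0.741) = 253.
From dy/dt = 0: 0.00633·253 - 0.198 = 0.0443z*, so z* = 1.4/0.0443 = 31.6.

x* ≈ 253, y* ≈ 25.9, z* ≈ 31.6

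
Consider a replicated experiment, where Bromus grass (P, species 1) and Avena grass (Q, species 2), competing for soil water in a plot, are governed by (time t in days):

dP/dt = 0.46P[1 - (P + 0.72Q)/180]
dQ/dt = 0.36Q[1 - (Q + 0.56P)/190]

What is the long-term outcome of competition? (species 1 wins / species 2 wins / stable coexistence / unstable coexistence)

stable coexistence

Compare the nullcline intercepts: K1/α12 = 180/0.72 = 250 > K2 = 190; K2/α21 = 190/0.56 = 339 > K1 = 180.
Since both inequalities hold, each species can invade when rare, so the interior equilibrium is stable.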